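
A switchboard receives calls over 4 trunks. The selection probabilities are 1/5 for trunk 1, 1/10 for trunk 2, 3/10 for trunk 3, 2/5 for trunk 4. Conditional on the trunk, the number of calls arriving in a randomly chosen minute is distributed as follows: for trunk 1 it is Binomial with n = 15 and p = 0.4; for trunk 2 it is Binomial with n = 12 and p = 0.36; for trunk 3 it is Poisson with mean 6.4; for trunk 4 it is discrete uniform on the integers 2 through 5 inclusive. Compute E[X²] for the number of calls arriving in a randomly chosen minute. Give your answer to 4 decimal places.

29.6707

For each component E[X²] = Var + (mean)², giving 1: 39.6; 2: 21.4272; 3: 47.36; 4: 13.5.
Overall E[X²] = 0.2·39.6 + 0.1·21.4272 + 0.3·47.36 + 0.4·13.5 = 29.6707.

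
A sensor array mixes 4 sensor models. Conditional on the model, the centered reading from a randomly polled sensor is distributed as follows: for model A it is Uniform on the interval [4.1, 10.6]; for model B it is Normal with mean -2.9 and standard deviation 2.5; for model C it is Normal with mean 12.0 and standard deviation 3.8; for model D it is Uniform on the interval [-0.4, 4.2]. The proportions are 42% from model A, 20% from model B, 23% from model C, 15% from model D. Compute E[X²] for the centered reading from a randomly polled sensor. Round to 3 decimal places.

For each component E[X²] = Var + (mean)², giving A: 57.5433; B: 14.66; C: 158.44; D: 5.37333.
Overall E[X²] = 0.42·57.5433 + 0.2·14.66 + 0.23·158.44 + 0.15·5.37333 = 64.3474.

64.347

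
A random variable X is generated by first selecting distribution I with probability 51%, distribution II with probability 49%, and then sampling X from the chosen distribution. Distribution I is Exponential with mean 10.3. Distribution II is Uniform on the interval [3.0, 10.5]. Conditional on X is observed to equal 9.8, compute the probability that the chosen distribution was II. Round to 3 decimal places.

Likelihoods f(9.8 | ·): I: 0.037493; II: 0.133333.
Posterior ∝ prior × likelihood. Numerator for II: 0.49·0.133333 = 0.0653333.
Normalizing constant: 0.51·0.037493 + 0.49·0.133333 = 0.0844548.
P(II | observation) = 0.0653333 / 0.0844548 = 0.77359.

0.774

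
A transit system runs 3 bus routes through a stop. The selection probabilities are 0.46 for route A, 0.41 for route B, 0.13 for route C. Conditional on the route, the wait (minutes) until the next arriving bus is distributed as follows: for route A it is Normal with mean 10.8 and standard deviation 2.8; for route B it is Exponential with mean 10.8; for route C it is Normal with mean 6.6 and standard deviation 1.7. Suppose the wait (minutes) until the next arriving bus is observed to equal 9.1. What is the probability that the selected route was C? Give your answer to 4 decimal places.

Likelihoods f(9.1 | ·): A: 0.118497; B: 0.0398697; C: 0.0795888.
Posterior ∝ prior × likelihood. Numerator for C: 0.13·0.0795888 = 0.0103465.
Normalizing constant: 0.46·0.118497 + 0.41·0.0398697 + 0.13·0.0795888 = 0.0812017.
P(C | observation) = 0.0103465 / 0.0812017 = 0.127418.

0.1274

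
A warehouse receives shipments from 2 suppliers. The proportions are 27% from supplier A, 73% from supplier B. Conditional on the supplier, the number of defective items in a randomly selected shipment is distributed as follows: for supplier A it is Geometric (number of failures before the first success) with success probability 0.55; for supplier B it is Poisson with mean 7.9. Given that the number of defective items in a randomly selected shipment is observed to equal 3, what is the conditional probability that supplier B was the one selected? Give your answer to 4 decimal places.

0.6217

Likelihoods P(X=3 | ·): A: 0.0501187; B: 0.0304652.
Posterior ∝ prior × likelihood. Numerator for B: 0.73·0.0304652 = 0.0222396.
Normalizing constant: 0.27·0.0501187 + 0.73·0.0304652 = 0.0357716.
P(B | observation) = 0.0222396 / 0.0357716 = 0.62171.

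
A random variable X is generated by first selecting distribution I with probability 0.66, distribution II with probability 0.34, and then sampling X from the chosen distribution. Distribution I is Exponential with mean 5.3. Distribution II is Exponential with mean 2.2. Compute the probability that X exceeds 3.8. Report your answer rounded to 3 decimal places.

0.383

Conditional on each component, P(X > 3.8): I: 0.488224; II: 0.177769.
By total probability, P(X > 3.8) = 0.66·0.488224 + 0.34·0.177769 = 0.382669.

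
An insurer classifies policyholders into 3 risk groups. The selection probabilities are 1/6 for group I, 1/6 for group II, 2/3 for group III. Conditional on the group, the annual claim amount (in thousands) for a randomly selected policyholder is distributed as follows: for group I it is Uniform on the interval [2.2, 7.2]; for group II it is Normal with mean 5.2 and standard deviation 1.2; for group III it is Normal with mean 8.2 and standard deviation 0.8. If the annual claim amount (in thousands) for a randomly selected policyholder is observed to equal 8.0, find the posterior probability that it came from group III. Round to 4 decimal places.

0.9888

Likelihoods f(8.0 | ·): I: 0; II: 0.0218516; III: 0.483335.
Posterior ∝ prior × likelihood. Numerator for III: 0.666667·0.483335 = 0.322223.
Normalizing constant: 0.166667·0 + 0.166667·0.0218516 + 0.666667·0.483335 = 0.325865.
P(III | observation) = 0.322223 / 0.325865 = 0.988824.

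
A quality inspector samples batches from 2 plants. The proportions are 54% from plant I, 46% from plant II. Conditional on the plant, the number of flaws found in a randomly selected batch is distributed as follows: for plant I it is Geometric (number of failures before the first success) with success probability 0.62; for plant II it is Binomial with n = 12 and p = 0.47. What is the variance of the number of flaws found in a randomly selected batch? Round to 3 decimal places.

8.186

Per component, I: μ=0.612903, E[X²]=1.3642; II: μ=5.64, E[X²]=34.7988.
E[X] = 0.54·0.612903 + 0.46·5.64 = 2.92537.
E[X²] = 0.54·1.3642 + 0.46·34.7988 = 16.7441.
Var(X) = E[X²] − (E[X])² = 16.7441 − 8.55778 = 8.18634.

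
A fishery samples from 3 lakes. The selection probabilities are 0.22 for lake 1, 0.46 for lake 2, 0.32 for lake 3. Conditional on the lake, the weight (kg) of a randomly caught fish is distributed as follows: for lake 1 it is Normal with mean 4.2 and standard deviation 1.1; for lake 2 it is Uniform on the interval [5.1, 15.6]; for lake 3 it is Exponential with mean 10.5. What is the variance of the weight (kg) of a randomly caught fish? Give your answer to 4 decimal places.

Per component, 1: μ=4.2, E[X²]=18.85; 2: μ=10.35, E[X²]=116.31; 3: μ=10.5, E[X²]=220.5.
E[X] = 0.22·4.2 + 0.46·10.35 + 0.32·10.5 = 9.045.
E[X²] = 0.22·18.85 + 0.46·116.31 + 0.32·220.5 = 128.21.
Var(X) = E[X²] − (E[X])² = 128.21 − 81.812 = 46.3976.

46.3976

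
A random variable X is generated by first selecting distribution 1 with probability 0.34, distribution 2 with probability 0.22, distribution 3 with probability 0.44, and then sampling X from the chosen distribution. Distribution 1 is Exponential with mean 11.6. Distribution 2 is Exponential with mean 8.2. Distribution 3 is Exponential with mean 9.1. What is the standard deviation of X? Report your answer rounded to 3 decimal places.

Per component, 1: μ=11.6, E[X²]=269.12; 2: μ=8.2, E[X²]=134.48; 3: μ=9.1, E[X²]=165.62.
E[X] = 0.34·11.6 + 0.22·8.2 + 0.44·9.1 = 9.752.
E[X²] = 0.34·269.12 + 0.22·134.48 + 0.44·165.62 = 193.959.
Var(X) = E[X²] − (E[X])² = 193.959 − 95.1015 = 98.8577.
SD(X) = √98.8577 = 9.94272.

9.943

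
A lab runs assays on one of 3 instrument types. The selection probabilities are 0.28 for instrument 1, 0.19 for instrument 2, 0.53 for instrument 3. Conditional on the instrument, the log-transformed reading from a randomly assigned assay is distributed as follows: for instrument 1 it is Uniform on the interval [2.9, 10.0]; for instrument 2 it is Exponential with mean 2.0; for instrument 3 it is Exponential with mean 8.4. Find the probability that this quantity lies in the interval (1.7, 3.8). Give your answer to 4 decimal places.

Conditional on each instrument, P(1.7 < X < 3.8): 1: 0.126761; 2: 0.277846; 3: 0.180672.
By total probability, P(1.7 < X < 3.8) = 0.28·0.126761 + 0.19·0.277846 + 0.53·0.180672 = 0.18404.

0.1840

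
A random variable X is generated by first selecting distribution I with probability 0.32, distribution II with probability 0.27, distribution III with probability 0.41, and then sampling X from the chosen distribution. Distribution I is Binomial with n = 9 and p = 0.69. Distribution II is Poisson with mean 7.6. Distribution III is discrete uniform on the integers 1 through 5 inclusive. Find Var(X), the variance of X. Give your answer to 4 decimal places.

7.3493

Per component, I: μ=6.21, E[X²]=40.4892; II: μ=7.6, E[X²]=65.36; III: μ=3, E[X²]=11.
E[X] = 0.32·6.21 + 0.27·7.6 + 0.41·3 = 5.2692.
E[X²] = 0.32·40.4892 + 0.27·65.36 + 0.41·11 = 35.1137.
Var(X) = E[X²] − (E[X])² = 35.1137 − 27.7645 = 7.34928.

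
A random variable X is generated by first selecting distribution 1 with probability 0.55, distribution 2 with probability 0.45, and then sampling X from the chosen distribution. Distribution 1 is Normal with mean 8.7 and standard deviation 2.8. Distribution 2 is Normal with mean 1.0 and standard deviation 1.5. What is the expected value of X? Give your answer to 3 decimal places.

5.235

Component means — 1: 8.7; 2: 1.
E[X] = 0.55·8.7 + 0.45·1 = 5.235.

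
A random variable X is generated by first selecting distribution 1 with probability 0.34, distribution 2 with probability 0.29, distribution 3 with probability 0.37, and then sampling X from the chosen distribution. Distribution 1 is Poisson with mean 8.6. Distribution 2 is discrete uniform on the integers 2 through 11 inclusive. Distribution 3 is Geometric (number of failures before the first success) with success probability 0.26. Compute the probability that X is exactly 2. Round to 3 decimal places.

Conditional on each component, P(X = 2): 1: 0.00680823; 2: 0.1; 3: 0.142376.
By total probability, P(X = 2) = 0.34·0.00680823 + 0.29·0.1 + 0.37·0.142376 = 0.0839939.

0.084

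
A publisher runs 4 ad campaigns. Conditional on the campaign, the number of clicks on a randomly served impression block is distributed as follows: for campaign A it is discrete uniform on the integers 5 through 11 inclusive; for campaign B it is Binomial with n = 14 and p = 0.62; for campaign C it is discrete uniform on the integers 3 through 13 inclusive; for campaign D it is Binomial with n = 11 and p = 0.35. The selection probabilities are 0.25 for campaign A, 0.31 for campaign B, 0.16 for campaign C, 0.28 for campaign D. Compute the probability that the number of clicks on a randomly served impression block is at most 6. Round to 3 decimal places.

0.432

Conditional on each campaign, P(X ≤ 6): A: 0.285714; B: 0.116167; C: 0.363636; D: 0.949857.
By total probability, P(X ≤ 6) = 0.25·0.285714 + 0.31·0.116167 + 0.16·0.363636 + 0.28·0.949857 = 0.431582.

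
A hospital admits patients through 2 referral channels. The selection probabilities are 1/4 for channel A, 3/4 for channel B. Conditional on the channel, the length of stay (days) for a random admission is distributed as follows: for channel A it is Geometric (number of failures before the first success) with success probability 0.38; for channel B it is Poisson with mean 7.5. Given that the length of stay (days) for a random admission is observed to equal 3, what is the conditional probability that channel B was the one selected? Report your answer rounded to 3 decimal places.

0.563

Likelihoods P(X=3 | ·): A: 0.0905646; B: 0.0388887.
Posterior ∝ prior × likelihood. Numerator for B: 0.75·0.0388887 = 0.0291666.
Normalizing constant: 0.25·0.0905646 + 0.75·0.0388887 = 0.0518077.
P(B | observation) = 0.0291666 / 0.0518077 = 0.562977.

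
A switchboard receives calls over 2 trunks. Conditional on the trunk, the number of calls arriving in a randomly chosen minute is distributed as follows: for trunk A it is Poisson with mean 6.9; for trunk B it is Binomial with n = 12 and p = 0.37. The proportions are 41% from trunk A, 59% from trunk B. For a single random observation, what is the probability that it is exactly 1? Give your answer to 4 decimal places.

0.0191

Conditional on each trunk, P(X = 1): A: 0.00695372; B: 0.0275505.
By total probability, P(X = 1) = 0.41·0.00695372 + 0.59·0.0275505 = 0.0191058.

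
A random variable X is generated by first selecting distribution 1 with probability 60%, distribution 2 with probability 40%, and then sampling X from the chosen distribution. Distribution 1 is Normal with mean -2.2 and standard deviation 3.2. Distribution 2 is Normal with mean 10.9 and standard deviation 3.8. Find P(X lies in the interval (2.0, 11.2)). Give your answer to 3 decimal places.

Conditional on each component, P(2.0 < X < 11.2): 1: 0.0946616; 2: 0.521875.
By total probability, P(2.0 < X < 11.2) = 0.6·0.0946616 + 0.4·0.521875 = 0.265547.

0.266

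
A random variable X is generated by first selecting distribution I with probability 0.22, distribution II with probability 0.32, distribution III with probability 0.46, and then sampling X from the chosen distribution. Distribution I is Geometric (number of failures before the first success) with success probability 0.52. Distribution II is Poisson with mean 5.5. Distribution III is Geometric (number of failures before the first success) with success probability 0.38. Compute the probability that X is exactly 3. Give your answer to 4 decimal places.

Conditional on each component, P(X = 3): I: 0.0575078; II: 0.113323; III: 0.0905646.
By total probability, P(X = 3) = 0.22·0.0575078 + 0.32·0.113323 + 0.46·0.0905646 = 0.0905747.

0.0906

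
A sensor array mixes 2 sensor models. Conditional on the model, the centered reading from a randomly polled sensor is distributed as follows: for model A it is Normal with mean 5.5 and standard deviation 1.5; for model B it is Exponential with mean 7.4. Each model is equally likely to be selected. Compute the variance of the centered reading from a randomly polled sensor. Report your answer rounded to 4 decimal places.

29.4075

Per component, A: μ=5.5, E[X²]=32.5; B: μ=7.4, E[X²]=109.52.
E[X] = 0.5·5.5 + 0.5·7.4 = 6.45.
E[X²] = 0.5·32.5 + 0.5·109.52 = 71.01.
Var(X) = E[X²] − (E[X])² = 71.01 − 41.6025 = 29.4075.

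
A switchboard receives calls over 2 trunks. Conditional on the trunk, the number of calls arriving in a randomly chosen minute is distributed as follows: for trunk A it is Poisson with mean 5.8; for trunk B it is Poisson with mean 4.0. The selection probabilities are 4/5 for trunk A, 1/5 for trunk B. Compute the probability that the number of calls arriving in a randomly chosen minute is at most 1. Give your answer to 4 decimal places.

0.0348

Conditional on each trunk, P(X ≤ 1): A: 0.0205874; B: 0.0915782.
By total probability, P(X ≤ 1) = 0.8·0.0205874 + 0.2·0.0915782 = 0.0347855.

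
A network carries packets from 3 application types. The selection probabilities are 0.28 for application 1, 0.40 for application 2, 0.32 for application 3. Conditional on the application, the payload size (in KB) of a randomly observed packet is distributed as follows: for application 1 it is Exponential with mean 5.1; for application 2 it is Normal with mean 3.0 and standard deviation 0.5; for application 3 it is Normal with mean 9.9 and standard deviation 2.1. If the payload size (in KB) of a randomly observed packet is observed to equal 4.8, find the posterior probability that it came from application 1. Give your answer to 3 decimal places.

Likelihoods f(4.8 | ·): 1: 0.0765036; 2: 0.0012238; 3: 0.00995326.
Posterior ∝ prior × likelihood. Numerator for 1: 0.28·0.0765036 = 0.021421.
Normalizing constant: 0.28·0.0765036 + 0.4·0.0012238 + 0.32·0.00995326 = 0.0250956.
P(1 | observation) = 0.021421 / 0.0250956 = 0.853577.

0.854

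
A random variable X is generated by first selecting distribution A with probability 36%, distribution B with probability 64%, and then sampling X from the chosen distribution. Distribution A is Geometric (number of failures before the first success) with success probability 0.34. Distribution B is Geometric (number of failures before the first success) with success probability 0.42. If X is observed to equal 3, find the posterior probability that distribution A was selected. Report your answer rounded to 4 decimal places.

0.4015

Likelihoods P(X=3 | ·): A: 0.0977486; B: 0.081947.
Posterior ∝ prior × likelihood. Numerator for A: 0.36·0.0977486 = 0.0351895.
Normalizing constant: 0.36·0.0977486 + 0.64·0.081947 = 0.0876356.
P(A | observation) = 0.0351895 / 0.0876356 = 0.401543.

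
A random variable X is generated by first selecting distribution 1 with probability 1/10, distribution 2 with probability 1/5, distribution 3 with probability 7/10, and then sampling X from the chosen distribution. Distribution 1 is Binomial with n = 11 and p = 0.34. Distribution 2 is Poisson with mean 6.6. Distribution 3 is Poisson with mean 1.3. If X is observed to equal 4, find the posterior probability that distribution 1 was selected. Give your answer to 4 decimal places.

0.3524

Likelihoods P(X=4 | ·): 1: 0.240568; 2: 0.107553; 3: 0.0324324.
Posterior ∝ prior × likelihood. Numerator for 1: 0.1·0.240568 = 0.0240568.
Normalizing constant: 0.1·0.240568 + 0.2·0.107553 + 0.7·0.0324324 = 0.06827.
P(1 | observation) = 0.0240568 / 0.06827 = 0.352377.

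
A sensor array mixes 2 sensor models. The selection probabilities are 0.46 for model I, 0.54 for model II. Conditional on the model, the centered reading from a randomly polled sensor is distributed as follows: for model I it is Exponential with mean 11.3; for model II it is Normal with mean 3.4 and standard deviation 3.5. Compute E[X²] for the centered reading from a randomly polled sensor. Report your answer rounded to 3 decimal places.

For each component E[X²] = Var + (mean)², giving I: 255.38; II: 23.81.
Overall E[X²] = 0.46·255.38 + 0.54·23.81 = 130.332.

130.332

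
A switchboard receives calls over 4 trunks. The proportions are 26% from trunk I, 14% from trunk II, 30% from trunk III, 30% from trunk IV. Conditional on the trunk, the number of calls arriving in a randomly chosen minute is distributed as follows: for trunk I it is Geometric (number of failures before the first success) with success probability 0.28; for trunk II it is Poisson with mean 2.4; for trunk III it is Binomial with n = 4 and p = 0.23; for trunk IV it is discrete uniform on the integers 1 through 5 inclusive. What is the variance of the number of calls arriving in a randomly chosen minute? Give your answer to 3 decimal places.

4.261

Per component, I: μ=2.57143, E[X²]=15.7959; II: μ=2.4, E[X²]=8.16; III: μ=0.92, E[X²]=1.5548; IV: μ=3, E[X²]=11.
E[X] = 0.26·2.57143 + 0.14·2.4 + 0.3·0.92 + 0.3·3 = 2.18057.
E[X²] = 0.26·15.7959 + 0.14·8.16 + 0.3·1.5548 + 0.3·11 = 9.01578.
Var(X) = E[X²] − (E[X])² = 9.01578 − 4.75489 = 4.26089.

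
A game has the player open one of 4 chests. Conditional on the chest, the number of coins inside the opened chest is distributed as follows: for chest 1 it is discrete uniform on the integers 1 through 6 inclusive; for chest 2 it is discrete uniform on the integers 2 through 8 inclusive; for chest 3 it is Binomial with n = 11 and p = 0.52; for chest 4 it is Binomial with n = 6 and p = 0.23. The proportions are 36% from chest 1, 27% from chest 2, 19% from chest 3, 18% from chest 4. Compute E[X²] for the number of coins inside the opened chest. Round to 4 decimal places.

For each component E[X²] = Var + (mean)², giving 1: 15.1667; 2: 29; 3: 35.464; 4: 2.967.
Overall E[X²] = 0.36·15.1667 + 0.27·29 + 0.19·35.464 + 0.18·2.967 = 20.5622.

20.5622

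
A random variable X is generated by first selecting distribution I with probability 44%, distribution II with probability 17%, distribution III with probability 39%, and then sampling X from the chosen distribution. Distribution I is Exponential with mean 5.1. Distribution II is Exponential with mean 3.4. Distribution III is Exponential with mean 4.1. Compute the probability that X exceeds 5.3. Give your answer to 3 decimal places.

Conditional on each component, P(X > 5.3): I: 0.353732; II: 0.210383; III: 0.274533.
By total probability, P(X > 5.3) = 0.44·0.353732 + 0.17·0.210383 + 0.39·0.274533 = 0.298475.

0.298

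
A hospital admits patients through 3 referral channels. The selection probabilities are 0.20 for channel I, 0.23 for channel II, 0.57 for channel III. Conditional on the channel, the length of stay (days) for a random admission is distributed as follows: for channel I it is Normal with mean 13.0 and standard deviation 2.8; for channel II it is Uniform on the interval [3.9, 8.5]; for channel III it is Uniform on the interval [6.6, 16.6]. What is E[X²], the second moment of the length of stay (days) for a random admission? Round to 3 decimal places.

126.064

For each component E[X²] = Var + (mean)², giving I: 176.84; II: 40.2033; III: 142.893.
Overall E[X²] = 0.2·176.84 + 0.23·40.2033 + 0.57·142.893 = 126.064.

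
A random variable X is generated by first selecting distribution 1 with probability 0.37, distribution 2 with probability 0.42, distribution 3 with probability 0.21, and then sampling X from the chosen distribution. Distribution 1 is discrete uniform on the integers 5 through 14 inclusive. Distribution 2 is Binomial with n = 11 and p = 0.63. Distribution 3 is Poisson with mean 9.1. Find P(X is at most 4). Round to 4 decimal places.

0.0390

Conditional on each component, P(X ≤ 4): 1: 0; 2: 0.0670298; 3: 0.0516822.
By total probability, P(X ≤ 4) = 0.37·0 + 0.42·0.0670298 + 0.21·0.0516822 = 0.0390058.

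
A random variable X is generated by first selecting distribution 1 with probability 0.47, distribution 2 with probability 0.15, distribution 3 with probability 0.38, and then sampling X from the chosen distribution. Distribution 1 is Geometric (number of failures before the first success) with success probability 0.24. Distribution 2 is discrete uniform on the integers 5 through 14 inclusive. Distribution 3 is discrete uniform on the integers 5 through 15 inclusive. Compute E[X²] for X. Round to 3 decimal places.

67.489

For each component E[X²] = Var + (mean)², giving 1: 23.2222; 2: 98.5; 3: 110.
Overall E[X²] = 0.47·23.2222 + 0.15·98.5 + 0.38·110 = 67.4894.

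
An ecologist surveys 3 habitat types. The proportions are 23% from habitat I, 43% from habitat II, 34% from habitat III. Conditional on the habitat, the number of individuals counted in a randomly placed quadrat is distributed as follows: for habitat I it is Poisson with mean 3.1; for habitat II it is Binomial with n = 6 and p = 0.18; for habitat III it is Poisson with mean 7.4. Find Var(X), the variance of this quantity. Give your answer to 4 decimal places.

Per component, I: μ=3.1, E[X²]=12.71; II: μ=1.08, E[X²]=2.052; III: μ=7.4, E[X²]=62.16.
E[X] = 0.23·3.1 + 0.43·1.08 + 0.34·7.4 = 3.6934.
E[X²] = 0.23·12.71 + 0.43·2.052 + 0.34·62.16 = 24.9401.
Var(X) = E[X²] − (E[X])² = 24.9401 − 13.6412 = 11.2989.

11.2989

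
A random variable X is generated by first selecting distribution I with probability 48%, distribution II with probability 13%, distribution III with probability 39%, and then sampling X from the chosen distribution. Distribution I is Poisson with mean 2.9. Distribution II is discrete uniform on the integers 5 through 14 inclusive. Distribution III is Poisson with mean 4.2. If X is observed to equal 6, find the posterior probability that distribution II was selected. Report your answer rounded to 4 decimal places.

0.1637

Likelihoods P(X=6 | ·): I: 0.0454571; II: 0.1; III: 0.114321.
Posterior ∝ prior × likelihood. Numerator for II: 0.13·0.1 = 0.013.
Normalizing constant: 0.48·0.0454571 + 0.13·0.1 + 0.39·0.114321 = 0.0794046.
P(II | observation) = 0.013 / 0.0794046 = 0.163718.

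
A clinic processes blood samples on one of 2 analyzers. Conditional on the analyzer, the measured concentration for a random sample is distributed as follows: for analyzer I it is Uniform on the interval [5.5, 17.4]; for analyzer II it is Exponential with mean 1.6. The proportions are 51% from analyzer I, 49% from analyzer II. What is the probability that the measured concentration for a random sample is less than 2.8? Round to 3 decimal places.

0.405

Conditional on each analyzer, P(X < 2.8): I: 0; II: 0.826226.
By total probability, P(X < 2.8) = 0.51·0 + 0.49·0.826226 = 0.404851.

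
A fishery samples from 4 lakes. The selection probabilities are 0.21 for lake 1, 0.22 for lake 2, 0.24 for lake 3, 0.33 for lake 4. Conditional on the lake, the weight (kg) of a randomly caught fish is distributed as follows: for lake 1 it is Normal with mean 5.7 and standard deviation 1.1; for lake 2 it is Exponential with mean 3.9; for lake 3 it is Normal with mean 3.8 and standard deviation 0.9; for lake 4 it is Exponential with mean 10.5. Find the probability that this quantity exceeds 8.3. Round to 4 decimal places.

Conditional on each lake, P(X > 8.3): 1: 0.00904828; 2: 0.119051; 3: 2.86652e-07; 4: 0.453629.
By total probability, P(X > 8.3) = 0.21·0.00904828 + 0.22·0.119051 + 0.24·2.86652e-07 + 0.33·0.453629 = 0.177789.

0.1778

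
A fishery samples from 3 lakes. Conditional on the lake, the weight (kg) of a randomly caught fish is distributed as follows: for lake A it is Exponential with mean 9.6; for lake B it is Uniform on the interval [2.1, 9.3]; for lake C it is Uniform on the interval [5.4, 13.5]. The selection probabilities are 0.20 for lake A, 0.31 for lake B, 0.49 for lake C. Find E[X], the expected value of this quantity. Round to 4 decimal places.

Component means — A: 9.6; B: 5.7; C: 9.45.
E[X] = 0.2·9.6 + 0.31·5.7 + 0.49·9.45 = 8.3175.

8.3175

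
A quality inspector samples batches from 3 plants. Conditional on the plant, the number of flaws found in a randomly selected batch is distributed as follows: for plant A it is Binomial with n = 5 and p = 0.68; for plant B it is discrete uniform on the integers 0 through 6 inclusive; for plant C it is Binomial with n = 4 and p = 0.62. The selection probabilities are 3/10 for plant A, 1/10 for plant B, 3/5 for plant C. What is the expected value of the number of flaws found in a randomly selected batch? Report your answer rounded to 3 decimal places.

2.808

Component means — A: 3.4; B: 3; C: 2.48.
E[X] = 0.3·3.4 + 0.1·3 + 0.6·2.48 = 2.808.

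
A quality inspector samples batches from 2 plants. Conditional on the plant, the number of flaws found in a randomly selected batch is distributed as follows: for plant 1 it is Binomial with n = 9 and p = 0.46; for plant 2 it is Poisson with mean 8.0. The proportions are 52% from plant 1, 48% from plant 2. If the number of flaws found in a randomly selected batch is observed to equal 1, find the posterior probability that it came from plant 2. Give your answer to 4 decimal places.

0.0764

Likelihoods P(X=1 | ·): 1: 0.029933; 2: 0.0026837.
Posterior ∝ prior × likelihood. Numerator for 2: 0.48·0.0026837 = 0.00128818.
Normalizing constant: 0.52·0.029933 + 0.48·0.0026837 = 0.0168533.
P(2 | observation) = 0.00128818 / 0.0168533 = 0.0764345.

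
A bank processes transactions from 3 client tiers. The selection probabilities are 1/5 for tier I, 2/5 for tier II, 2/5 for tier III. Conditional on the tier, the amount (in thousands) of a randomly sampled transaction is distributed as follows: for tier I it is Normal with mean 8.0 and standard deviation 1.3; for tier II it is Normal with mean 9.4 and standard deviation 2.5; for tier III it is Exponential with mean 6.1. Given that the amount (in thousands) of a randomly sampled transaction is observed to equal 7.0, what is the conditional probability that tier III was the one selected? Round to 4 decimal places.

Likelihoods f(7.0 | ·): I: 0.228285; II: 0.100658; III: 0.0520355.
Posterior ∝ prior × likelihood. Numerator for III: 0.4·0.0520355 = 0.0208142.
Normalizing constant: 0.2·0.228285 + 0.4·0.100658 + 0.4·0.0520355 = 0.106734.
P(III | observation) = 0.0208142 / 0.106734 = 0.195009.

0.1950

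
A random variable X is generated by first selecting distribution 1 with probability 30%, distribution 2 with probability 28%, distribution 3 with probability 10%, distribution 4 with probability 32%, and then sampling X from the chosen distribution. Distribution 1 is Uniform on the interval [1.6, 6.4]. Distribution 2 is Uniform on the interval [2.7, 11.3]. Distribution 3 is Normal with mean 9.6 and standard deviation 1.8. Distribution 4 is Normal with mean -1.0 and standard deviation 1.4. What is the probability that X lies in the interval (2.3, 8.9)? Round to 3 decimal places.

Conditional on each component, P(2.3 < X < 8.9): 1: 0.854167; 2: 0.72093; 3: 0.348654; 4: 0.00920808.
By total probability, P(2.3 < X < 8.9) = 0.3·0.854167 + 0.28·0.72093 + 0.1·0.348654 + 0.32·0.00920808 = 0.495922.

0.496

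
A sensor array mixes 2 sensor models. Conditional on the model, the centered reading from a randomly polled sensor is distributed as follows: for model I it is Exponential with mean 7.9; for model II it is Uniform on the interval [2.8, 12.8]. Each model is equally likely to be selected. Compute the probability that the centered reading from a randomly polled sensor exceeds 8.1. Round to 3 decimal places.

0.414

Conditional on each model, P(X > 8.1): I: 0.358683; II: 0.47.
By total probability, P(X > 8.1) = 0.5·0.358683 + 0.5·0.47 = 0.414341.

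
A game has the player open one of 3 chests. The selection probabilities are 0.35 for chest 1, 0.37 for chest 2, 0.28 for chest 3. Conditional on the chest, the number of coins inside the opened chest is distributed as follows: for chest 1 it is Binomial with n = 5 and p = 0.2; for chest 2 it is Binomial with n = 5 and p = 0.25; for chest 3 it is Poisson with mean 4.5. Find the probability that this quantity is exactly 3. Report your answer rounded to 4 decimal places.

Conditional on each chest, P(X = 3): 1: 0.0512; 2: 0.0878906; 3: 0.168718.
By total probability, P(X = 3) = 0.35·0.0512 + 0.37·0.0878906 + 0.28·0.168718 = 0.0976805.

0.0977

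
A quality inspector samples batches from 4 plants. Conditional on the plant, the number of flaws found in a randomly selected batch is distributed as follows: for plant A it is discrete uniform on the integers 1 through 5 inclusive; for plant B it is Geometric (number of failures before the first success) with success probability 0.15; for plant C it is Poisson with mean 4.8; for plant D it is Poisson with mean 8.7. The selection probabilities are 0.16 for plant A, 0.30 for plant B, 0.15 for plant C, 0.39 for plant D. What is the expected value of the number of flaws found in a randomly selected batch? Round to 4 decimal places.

Component means — A: 3; B: 5.66667; C: 4.8; D: 8.7.
E[X] = 0.16·3 + 0.3·5.66667 + 0.15·4.8 + 0.39·8.7 = 6.293.

6.2930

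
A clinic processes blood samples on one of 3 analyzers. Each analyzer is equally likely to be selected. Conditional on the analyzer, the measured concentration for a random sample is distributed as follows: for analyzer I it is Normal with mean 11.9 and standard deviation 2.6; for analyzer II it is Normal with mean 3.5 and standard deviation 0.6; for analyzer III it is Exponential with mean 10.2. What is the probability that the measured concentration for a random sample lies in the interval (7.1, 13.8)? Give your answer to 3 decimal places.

Conditional on each analyzer, P(7.1 < X < 13.8): I: 0.735105; II: 9.86588e-10; III: 0.240058.
By total probability, P(7.1 < X < 13.8) = 0.333333·0.735105 + 0.333333·9.86588e-10 + 0.333333·0.240058 = 0.325054.

0.325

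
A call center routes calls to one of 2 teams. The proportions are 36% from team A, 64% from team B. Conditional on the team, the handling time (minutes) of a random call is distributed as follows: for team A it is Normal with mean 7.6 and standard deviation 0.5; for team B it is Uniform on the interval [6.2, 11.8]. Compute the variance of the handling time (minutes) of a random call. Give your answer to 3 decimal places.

Per component, A: μ=7.6, E[X²]=58.01; B: μ=9, E[X²]=83.6133.
E[X] = 0.36·7.6 + 0.64·9 = 8.496.
E[X²] = 0.36·58.01 + 0.64·83.6133 = 74.3961.
Var(X) = E[X²] − (E[X])² = 74.3961 − 72.182 = 2.21412.

2.214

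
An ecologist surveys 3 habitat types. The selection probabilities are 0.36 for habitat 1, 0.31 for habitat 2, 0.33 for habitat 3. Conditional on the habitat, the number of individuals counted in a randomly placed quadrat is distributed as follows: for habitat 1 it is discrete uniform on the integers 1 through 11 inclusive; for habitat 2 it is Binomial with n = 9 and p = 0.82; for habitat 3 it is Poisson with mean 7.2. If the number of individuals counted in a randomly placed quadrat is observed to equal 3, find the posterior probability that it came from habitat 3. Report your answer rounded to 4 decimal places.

Likelihoods P(X=3 | ·): 1: 0.0909091; 2: 0.00157527; 3: 0.0464436.
Posterior ∝ prior × likelihood. Numerator for 3: 0.33·0.0464436 = 0.0153264.
Normalizing constant: 0.36·0.0909091 + 0.31·0.00157527 + 0.33·0.0464436 = 0.048542.
P(3 | observation) = 0.0153264 / 0.048542 = 0.315735.

0.3157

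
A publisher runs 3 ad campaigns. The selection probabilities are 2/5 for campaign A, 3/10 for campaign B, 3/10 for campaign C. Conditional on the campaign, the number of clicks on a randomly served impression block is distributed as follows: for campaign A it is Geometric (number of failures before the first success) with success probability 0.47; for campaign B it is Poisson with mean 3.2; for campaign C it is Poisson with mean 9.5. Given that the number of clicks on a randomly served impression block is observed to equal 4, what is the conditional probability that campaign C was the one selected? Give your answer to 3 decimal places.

Likelihoods P(X=4 | ·): A: 0.0370853; B: 0.178093; C: 0.025403.
Posterior ∝ prior × likelihood. Numerator for C: 0.3·0.025403 = 0.00762091.
Normalizing constant: 0.4·0.0370853 + 0.3·0.178093 + 0.3·0.025403 = 0.0758829.
P(C | observation) = 0.00762091 / 0.0758829 = 0.10043.

0.100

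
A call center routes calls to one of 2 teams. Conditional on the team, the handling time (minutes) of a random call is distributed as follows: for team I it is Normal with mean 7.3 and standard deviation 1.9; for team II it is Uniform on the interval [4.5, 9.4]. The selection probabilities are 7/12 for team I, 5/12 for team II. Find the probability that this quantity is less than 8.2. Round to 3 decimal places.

0.713

Conditional on each team, P(X < 8.2): I: 0.682137; II: 0.755102.
By total probability, P(X < 8.2) = 0.583333·0.682137 + 0.416667·0.755102 = 0.712539.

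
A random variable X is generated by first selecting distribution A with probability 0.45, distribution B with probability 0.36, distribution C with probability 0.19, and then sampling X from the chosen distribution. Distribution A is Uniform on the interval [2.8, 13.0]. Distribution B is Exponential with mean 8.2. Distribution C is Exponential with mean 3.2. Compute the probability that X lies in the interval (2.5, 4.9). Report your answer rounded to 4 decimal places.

Conditional on each component, P(2.5 < X < 4.9): A: 0.205882; B: 0.187061; C: 0.241568.
By total probability, P(2.5 < X < 4.9) = 0.45·0.205882 + 0.36·0.187061 + 0.19·0.241568 = 0.205887.

0.2059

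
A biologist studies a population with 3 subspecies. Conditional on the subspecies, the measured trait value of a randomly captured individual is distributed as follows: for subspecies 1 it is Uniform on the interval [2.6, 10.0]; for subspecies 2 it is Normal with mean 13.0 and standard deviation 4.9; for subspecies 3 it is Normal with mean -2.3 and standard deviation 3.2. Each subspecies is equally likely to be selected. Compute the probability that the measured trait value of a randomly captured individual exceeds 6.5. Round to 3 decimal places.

Conditional on each subspecies, P(X > 6.5): 1: 0.472973; 2: 0.907668; 3: 0.00297976.
By total probability, P(X > 6.5) = 0.333333·0.472973 + 0.333333·0.907668 + 0.333333·0.00297976 = 0.461207.

0.461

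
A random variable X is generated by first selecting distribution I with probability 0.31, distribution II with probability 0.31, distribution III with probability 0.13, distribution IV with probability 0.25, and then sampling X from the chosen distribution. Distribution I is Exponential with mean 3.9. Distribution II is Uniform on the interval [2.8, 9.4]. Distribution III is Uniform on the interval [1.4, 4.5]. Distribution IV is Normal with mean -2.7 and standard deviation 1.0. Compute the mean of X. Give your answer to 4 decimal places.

2.8085

Component means — I: 3.9; II: 6.1; III: 2.95; IV: -2.7.
E[X] = 0.31·3.9 + 0.31·6.1 + 0.13·2.95 + 0.25·-2.7 = 2.8085.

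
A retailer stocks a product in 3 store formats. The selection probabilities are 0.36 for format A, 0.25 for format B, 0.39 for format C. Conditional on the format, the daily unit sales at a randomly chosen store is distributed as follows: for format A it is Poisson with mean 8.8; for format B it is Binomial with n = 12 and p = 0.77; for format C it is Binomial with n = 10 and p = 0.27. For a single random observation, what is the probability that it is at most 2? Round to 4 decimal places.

0.1846

Conditional on each format, P(X ≤ 2): A: 0.00731357; B: 1.71131e-05; C: 0.466489.
By total probability, P(X ≤ 2) = 0.36·0.00731357 + 0.25·1.71131e-05 + 0.39·0.466489 = 0.184568.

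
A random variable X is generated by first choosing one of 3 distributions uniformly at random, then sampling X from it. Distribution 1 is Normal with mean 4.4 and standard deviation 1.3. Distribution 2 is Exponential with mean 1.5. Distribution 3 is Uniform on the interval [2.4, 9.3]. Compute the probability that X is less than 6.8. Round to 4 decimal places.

Conditional on each component, P(X < 6.8): 1: 0.967565; 2: 0.989255; 3: 0.637681.
By total probability, P(X < 6.8) = 0.333333·0.967565 + 0.333333·0.989255 + 0.333333·0.637681 = 0.864834.

0.8648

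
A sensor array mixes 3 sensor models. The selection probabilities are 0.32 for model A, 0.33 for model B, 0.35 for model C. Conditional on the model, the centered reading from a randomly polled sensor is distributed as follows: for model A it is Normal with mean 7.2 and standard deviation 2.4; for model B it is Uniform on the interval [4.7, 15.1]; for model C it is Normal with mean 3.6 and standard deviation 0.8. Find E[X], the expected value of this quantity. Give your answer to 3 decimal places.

Component means — A: 7.2; B: 9.9; C: 3.6.
E[X] = 0.32·7.2 + 0.33·9.9 + 0.35·3.6 = 6.831.

6.831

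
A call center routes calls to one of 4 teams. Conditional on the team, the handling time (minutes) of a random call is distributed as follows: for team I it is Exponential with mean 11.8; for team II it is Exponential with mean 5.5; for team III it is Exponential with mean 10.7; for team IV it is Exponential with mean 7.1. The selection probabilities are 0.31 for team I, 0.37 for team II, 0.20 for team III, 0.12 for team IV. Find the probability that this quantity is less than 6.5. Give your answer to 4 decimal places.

0.5508

Conditional on each team, P(X < 6.5): I: 0.423539; II: 0.693279; III: 0.455276; IV: 0.599681.
By total probability, P(X < 6.5) = 0.31·0.423539 + 0.37·0.693279 + 0.2·0.455276 + 0.12·0.599681 = 0.550827.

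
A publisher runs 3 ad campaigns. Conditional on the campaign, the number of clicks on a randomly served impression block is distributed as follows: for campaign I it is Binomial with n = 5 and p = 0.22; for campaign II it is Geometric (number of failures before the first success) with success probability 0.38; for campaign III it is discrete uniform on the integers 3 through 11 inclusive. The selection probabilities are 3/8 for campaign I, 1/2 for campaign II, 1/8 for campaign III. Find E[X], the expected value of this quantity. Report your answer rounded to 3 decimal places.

Component means — I: 1.1; II: 1.63158; III: 7.
E[X] = 0.375·1.1 + 0.5·1.63158 + 0.125·7 = 2.10329.

2.103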